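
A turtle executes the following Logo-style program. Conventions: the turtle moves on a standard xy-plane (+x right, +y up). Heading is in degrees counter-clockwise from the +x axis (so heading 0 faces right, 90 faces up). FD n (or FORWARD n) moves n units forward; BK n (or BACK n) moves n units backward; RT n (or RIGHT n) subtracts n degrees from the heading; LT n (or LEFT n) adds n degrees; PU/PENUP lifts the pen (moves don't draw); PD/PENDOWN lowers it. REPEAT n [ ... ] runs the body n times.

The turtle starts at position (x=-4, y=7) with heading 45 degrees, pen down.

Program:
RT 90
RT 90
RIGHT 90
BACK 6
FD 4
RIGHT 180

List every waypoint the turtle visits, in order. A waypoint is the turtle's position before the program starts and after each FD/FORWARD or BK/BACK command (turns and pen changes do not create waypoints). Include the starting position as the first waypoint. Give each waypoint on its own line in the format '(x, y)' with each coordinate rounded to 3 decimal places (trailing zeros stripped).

Answer: (-4, 7)
(0.243, 2.757)
(-2.586, 5.586)

Derivation:
Executing turtle program step by step:
Start: pos=(-4,7), heading=45, pen down
RT 90: heading 45 -> 315
RT 90: heading 315 -> 225
RT 90: heading 225 -> 135
BK 6: (-4,7) -> (0.243,2.757) [heading=135, draw]
FD 4: (0.243,2.757) -> (-2.586,5.586) [heading=135, draw]
RT 180: heading 135 -> 315
Final: pos=(-2.586,5.586), heading=315, 2 segment(s) drawn
Waypoints (3 total):
(-4, 7)
(0.243, 2.757)
(-2.586, 5.586)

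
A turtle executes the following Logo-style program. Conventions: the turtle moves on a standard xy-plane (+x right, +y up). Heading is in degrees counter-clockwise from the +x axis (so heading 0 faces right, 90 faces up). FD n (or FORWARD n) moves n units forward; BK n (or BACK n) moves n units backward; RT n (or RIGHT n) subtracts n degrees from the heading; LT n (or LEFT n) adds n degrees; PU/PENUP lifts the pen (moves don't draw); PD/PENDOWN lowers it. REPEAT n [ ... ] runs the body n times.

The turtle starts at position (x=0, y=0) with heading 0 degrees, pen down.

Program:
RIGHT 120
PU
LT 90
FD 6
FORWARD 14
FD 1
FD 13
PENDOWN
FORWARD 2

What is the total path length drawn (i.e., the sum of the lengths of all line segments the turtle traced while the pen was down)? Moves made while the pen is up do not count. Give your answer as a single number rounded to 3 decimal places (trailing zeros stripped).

Answer: 2

Derivation:
Executing turtle program step by step:
Start: pos=(0,0), heading=0, pen down
RT 120: heading 0 -> 240
PU: pen up
LT 90: heading 240 -> 330
FD 6: (0,0) -> (5.196,-3) [heading=330, move]
FD 14: (5.196,-3) -> (17.321,-10) [heading=330, move]
FD 1: (17.321,-10) -> (18.187,-10.5) [heading=330, move]
FD 13: (18.187,-10.5) -> (29.445,-17) [heading=330, move]
PD: pen down
FD 2: (29.445,-17) -> (31.177,-18) [heading=330, draw]
Final: pos=(31.177,-18), heading=330, 1 segment(s) drawn

Segment lengths:
  seg 1: (29.445,-17) -> (31.177,-18), length = 2
Total = 2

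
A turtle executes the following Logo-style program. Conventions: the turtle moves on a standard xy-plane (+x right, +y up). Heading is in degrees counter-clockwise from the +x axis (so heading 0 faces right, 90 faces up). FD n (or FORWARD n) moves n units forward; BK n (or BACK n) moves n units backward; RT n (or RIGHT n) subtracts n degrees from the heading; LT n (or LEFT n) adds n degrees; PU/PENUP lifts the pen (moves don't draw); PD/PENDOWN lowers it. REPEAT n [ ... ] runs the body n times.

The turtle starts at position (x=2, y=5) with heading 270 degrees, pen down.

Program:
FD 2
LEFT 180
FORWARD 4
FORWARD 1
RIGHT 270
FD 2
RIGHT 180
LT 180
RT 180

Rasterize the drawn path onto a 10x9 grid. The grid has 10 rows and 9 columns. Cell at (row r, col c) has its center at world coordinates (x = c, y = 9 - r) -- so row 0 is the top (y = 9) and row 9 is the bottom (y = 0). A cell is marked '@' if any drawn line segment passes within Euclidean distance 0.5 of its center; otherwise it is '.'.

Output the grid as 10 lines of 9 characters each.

Segment 0: (2,5) -> (2,3)
Segment 1: (2,3) -> (2,7)
Segment 2: (2,7) -> (2,8)
Segment 3: (2,8) -> (0,8)

Answer: .........
@@@......
..@......
..@......
..@......
..@......
..@......
.........
.........
.........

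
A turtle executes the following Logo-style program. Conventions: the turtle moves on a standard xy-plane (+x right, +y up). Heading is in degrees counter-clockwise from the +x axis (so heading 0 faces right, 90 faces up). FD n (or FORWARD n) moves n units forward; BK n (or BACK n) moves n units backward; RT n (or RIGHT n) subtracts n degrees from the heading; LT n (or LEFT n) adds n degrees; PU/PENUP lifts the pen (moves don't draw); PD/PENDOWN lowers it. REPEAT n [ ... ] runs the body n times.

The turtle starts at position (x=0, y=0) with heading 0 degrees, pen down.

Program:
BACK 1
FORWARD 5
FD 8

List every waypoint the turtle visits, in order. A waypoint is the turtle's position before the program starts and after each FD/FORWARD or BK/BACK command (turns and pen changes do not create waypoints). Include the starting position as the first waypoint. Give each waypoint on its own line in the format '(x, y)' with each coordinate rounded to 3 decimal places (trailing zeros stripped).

Executing turtle program step by step:
Start: pos=(0,0), heading=0, pen down
BK 1: (0,0) -> (-1,0) [heading=0, draw]
FD 5: (-1,0) -> (4,0) [heading=0, draw]
FD 8: (4,0) -> (12,0) [heading=0, draw]
Final: pos=(12,0), heading=0, 3 segment(s) drawn
Waypoints (4 total):
(0, 0)
(-1, 0)
(4, 0)
(12, 0)

Answer: (0, 0)
(-1, 0)
(4, 0)
(12, 0)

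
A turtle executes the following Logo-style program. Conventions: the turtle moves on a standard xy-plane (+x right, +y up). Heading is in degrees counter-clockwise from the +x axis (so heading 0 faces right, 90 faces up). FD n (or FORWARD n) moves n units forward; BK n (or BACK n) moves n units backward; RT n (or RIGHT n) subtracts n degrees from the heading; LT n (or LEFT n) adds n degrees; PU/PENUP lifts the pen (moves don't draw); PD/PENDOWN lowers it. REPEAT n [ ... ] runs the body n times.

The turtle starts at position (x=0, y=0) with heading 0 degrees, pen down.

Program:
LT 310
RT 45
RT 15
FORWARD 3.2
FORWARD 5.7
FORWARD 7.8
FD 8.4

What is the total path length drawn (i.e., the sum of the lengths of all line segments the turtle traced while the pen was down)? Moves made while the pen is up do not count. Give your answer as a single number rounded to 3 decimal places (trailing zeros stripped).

Executing turtle program step by step:
Start: pos=(0,0), heading=0, pen down
LT 310: heading 0 -> 310
RT 45: heading 310 -> 265
RT 15: heading 265 -> 250
FD 3.2: (0,0) -> (-1.094,-3.007) [heading=250, draw]
FD 5.7: (-1.094,-3.007) -> (-3.044,-8.363) [heading=250, draw]
FD 7.8: (-3.044,-8.363) -> (-5.712,-15.693) [heading=250, draw]
FD 8.4: (-5.712,-15.693) -> (-8.585,-23.586) [heading=250, draw]
Final: pos=(-8.585,-23.586), heading=250, 4 segment(s) drawn

Segment lengths:
  seg 1: (0,0) -> (-1.094,-3.007), length = 3.2
  seg 2: (-1.094,-3.007) -> (-3.044,-8.363), length = 5.7
  seg 3: (-3.044,-8.363) -> (-5.712,-15.693), length = 7.8
  seg 4: (-5.712,-15.693) -> (-8.585,-23.586), length = 8.4
Total = 25.1

Answer: 25.1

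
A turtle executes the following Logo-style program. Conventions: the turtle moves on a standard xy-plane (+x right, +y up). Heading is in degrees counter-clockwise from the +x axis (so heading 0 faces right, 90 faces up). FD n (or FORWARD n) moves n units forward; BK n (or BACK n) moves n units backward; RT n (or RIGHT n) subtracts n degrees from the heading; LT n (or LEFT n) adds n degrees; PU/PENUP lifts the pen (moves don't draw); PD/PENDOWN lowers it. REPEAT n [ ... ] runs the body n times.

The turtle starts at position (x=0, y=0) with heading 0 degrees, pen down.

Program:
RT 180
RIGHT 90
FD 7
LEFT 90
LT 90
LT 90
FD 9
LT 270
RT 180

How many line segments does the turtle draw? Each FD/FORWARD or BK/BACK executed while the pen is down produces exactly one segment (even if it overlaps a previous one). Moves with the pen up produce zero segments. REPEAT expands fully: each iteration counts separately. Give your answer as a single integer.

Answer: 2

Derivation:
Executing turtle program step by step:
Start: pos=(0,0), heading=0, pen down
RT 180: heading 0 -> 180
RT 90: heading 180 -> 90
FD 7: (0,0) -> (0,7) [heading=90, draw]
LT 90: heading 90 -> 180
LT 90: heading 180 -> 270
LT 90: heading 270 -> 0
FD 9: (0,7) -> (9,7) [heading=0, draw]
LT 270: heading 0 -> 270
RT 180: heading 270 -> 90
Final: pos=(9,7), heading=90, 2 segment(s) drawn
Segments drawn: 2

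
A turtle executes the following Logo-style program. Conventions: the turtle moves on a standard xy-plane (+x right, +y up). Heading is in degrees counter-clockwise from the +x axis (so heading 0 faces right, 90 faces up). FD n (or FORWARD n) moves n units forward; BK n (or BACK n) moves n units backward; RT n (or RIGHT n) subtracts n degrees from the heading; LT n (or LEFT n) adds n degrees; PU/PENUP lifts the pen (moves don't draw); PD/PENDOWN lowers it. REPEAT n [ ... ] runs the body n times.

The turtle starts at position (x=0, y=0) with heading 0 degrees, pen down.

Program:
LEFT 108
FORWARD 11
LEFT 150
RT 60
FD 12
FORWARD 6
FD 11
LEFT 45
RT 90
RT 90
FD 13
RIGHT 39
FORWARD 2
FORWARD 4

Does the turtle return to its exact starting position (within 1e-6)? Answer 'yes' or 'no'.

Answer: no

Derivation:
Executing turtle program step by step:
Start: pos=(0,0), heading=0, pen down
LT 108: heading 0 -> 108
FD 11: (0,0) -> (-3.399,10.462) [heading=108, draw]
LT 150: heading 108 -> 258
RT 60: heading 258 -> 198
FD 12: (-3.399,10.462) -> (-14.812,6.753) [heading=198, draw]
FD 6: (-14.812,6.753) -> (-20.518,4.899) [heading=198, draw]
FD 11: (-20.518,4.899) -> (-30.98,1.5) [heading=198, draw]
LT 45: heading 198 -> 243
RT 90: heading 243 -> 153
RT 90: heading 153 -> 63
FD 13: (-30.98,1.5) -> (-25.078,13.083) [heading=63, draw]
RT 39: heading 63 -> 24
FD 2: (-25.078,13.083) -> (-23.251,13.897) [heading=24, draw]
FD 4: (-23.251,13.897) -> (-19.597,15.524) [heading=24, draw]
Final: pos=(-19.597,15.524), heading=24, 7 segment(s) drawn

Start position: (0, 0)
Final position: (-19.597, 15.524)
Distance = 25; >= 1e-6 -> NOT closed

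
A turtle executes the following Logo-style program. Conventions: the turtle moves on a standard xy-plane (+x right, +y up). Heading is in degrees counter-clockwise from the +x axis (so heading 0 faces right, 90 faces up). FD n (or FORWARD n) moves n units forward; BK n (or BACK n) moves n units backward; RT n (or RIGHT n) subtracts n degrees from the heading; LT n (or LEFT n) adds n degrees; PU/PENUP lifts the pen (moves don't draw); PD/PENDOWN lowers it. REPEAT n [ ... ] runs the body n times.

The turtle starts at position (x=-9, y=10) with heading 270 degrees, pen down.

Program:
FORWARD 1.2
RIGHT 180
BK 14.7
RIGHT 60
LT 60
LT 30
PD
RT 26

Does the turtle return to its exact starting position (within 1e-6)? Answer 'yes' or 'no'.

Answer: no

Derivation:
Executing turtle program step by step:
Start: pos=(-9,10), heading=270, pen down
FD 1.2: (-9,10) -> (-9,8.8) [heading=270, draw]
RT 180: heading 270 -> 90
BK 14.7: (-9,8.8) -> (-9,-5.9) [heading=90, draw]
RT 60: heading 90 -> 30
LT 60: heading 30 -> 90
LT 30: heading 90 -> 120
PD: pen down
RT 26: heading 120 -> 94
Final: pos=(-9,-5.9), heading=94, 2 segment(s) drawn

Start position: (-9, 10)
Final position: (-9, -5.9)
Distance = 15.9; >= 1e-6 -> NOT closed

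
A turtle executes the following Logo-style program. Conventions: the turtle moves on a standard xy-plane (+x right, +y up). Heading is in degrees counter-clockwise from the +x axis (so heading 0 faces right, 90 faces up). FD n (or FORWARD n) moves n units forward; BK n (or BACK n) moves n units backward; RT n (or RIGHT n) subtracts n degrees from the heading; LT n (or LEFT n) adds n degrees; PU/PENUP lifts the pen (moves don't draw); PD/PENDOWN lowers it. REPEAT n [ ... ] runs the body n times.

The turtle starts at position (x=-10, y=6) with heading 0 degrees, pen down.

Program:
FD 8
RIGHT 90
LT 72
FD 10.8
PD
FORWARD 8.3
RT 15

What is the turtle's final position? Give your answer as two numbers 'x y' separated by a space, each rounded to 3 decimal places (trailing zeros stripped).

Executing turtle program step by step:
Start: pos=(-10,6), heading=0, pen down
FD 8: (-10,6) -> (-2,6) [heading=0, draw]
RT 90: heading 0 -> 270
LT 72: heading 270 -> 342
FD 10.8: (-2,6) -> (8.271,2.663) [heading=342, draw]
PD: pen down
FD 8.3: (8.271,2.663) -> (16.165,0.098) [heading=342, draw]
RT 15: heading 342 -> 327
Final: pos=(16.165,0.098), heading=327, 3 segment(s) drawn

Answer: 16.165 0.098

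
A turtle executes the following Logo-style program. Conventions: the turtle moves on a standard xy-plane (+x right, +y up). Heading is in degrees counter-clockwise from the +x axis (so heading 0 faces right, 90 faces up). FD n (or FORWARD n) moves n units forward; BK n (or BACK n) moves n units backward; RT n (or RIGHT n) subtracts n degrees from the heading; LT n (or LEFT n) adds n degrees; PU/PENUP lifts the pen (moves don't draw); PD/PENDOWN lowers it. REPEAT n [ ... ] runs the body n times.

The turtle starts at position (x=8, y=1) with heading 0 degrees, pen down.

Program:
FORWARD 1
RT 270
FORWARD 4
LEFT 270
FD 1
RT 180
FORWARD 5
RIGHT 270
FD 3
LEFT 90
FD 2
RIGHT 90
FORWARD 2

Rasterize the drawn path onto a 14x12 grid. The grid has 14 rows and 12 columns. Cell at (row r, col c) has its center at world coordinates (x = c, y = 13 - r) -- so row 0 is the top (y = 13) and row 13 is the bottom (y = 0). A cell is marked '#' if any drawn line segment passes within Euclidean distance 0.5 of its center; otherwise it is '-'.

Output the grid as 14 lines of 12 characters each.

Answer: ------------
------------
------------
------------
------------
------------
------------
------------
-----######-
-----#---#--
-----#---#--
-----###-#--
-------###--
-------#----

Derivation:
Segment 0: (8,1) -> (9,1)
Segment 1: (9,1) -> (9,5)
Segment 2: (9,5) -> (10,5)
Segment 3: (10,5) -> (5,5)
Segment 4: (5,5) -> (5,2)
Segment 5: (5,2) -> (7,2)
Segment 6: (7,2) -> (7,-0)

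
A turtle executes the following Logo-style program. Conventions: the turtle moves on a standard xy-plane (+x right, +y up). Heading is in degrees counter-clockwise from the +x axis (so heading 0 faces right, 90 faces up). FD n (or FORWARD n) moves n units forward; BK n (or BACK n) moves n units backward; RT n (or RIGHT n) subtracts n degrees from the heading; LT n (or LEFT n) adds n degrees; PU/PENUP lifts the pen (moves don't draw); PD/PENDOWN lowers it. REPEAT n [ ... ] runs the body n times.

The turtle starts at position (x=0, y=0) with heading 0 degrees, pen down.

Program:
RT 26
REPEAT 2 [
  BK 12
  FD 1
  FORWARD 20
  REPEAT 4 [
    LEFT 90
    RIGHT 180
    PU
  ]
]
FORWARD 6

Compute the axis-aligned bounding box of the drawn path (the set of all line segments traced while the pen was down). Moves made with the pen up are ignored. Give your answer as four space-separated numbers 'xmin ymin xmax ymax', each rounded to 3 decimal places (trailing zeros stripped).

Executing turtle program step by step:
Start: pos=(0,0), heading=0, pen down
RT 26: heading 0 -> 334
REPEAT 2 [
  -- iteration 1/2 --
  BK 12: (0,0) -> (-10.786,5.26) [heading=334, draw]
  FD 1: (-10.786,5.26) -> (-9.887,4.822) [heading=334, draw]
  FD 20: (-9.887,4.822) -> (8.089,-3.945) [heading=334, draw]
  REPEAT 4 [
    -- iteration 1/4 --
    LT 90: heading 334 -> 64
    RT 180: heading 64 -> 244
    PU: pen up
    -- iteration 2/4 --
    LT 90: heading 244 -> 334
    RT 180: heading 334 -> 154
    PU: pen up
    -- iteration 3/4 --
    LT 90: heading 154 -> 244
    RT 180: heading 244 -> 64
    PU: pen up
    -- iteration 4/4 --
    LT 90: heading 64 -> 154
    RT 180: heading 154 -> 334
    PU: pen up
  ]
  -- iteration 2/2 --
  BK 12: (8.089,-3.945) -> (-2.696,1.315) [heading=334, move]
  FD 1: (-2.696,1.315) -> (-1.798,0.877) [heading=334, move]
  FD 20: (-1.798,0.877) -> (16.178,-7.891) [heading=334, move]
  REPEAT 4 [
    -- iteration 1/4 --
    LT 90: heading 334 -> 64
    RT 180: heading 64 -> 244
    PU: pen up
    -- iteration 2/4 --
    LT 90: heading 244 -> 334
    RT 180: heading 334 -> 154
    PU: pen up
    -- iteration 3/4 --
    LT 90: heading 154 -> 244
    RT 180: heading 244 -> 64
    PU: pen up
    -- iteration 4/4 --
    LT 90: heading 64 -> 154
    RT 180: heading 154 -> 334
    PU: pen up
  ]
]
FD 6: (16.178,-7.891) -> (21.571,-10.521) [heading=334, move]
Final: pos=(21.571,-10.521), heading=334, 3 segment(s) drawn

Segment endpoints: x in {-10.786, -9.887, 0, 8.089}, y in {-3.945, 0, 4.822, 5.26}
xmin=-10.786, ymin=-3.945, xmax=8.089, ymax=5.26

Answer: -10.786 -3.945 8.089 5.26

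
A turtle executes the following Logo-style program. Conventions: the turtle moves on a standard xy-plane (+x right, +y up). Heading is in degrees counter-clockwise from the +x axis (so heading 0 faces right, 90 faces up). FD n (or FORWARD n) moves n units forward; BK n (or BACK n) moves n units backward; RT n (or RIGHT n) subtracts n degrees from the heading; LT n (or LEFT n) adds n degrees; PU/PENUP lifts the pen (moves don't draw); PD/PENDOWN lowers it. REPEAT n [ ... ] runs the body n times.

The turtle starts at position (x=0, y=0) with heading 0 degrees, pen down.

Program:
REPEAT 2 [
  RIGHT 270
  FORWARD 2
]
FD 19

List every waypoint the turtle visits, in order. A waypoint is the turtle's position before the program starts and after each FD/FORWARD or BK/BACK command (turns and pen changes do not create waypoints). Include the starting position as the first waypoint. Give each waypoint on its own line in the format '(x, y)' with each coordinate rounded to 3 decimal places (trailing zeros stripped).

Answer: (0, 0)
(0, 2)
(-2, 2)
(-21, 2)

Derivation:
Executing turtle program step by step:
Start: pos=(0,0), heading=0, pen down
REPEAT 2 [
  -- iteration 1/2 --
  RT 270: heading 0 -> 90
  FD 2: (0,0) -> (0,2) [heading=90, draw]
  -- iteration 2/2 --
  RT 270: heading 90 -> 180
  FD 2: (0,2) -> (-2,2) [heading=180, draw]
]
FD 19: (-2,2) -> (-21,2) [heading=180, draw]
Final: pos=(-21,2), heading=180, 3 segment(s) drawn
Waypoints (4 total):
(0, 0)
(0, 2)
(-2, 2)
(-21, 2)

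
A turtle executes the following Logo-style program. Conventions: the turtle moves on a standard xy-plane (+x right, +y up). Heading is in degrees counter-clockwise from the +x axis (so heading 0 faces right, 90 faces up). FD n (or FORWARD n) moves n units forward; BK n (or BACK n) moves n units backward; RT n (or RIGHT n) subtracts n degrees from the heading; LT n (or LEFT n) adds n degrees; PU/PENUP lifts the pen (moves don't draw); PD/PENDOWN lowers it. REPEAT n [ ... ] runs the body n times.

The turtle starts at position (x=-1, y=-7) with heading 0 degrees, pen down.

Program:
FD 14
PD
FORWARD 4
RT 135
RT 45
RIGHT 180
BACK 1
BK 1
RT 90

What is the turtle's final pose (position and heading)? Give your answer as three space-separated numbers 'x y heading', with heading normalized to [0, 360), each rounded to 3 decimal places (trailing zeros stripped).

Answer: 15 -7 270

Derivation:
Executing turtle program step by step:
Start: pos=(-1,-7), heading=0, pen down
FD 14: (-1,-7) -> (13,-7) [heading=0, draw]
PD: pen down
FD 4: (13,-7) -> (17,-7) [heading=0, draw]
RT 135: heading 0 -> 225
RT 45: heading 225 -> 180
RT 180: heading 180 -> 0
BK 1: (17,-7) -> (16,-7) [heading=0, draw]
BK 1: (16,-7) -> (15,-7) [heading=0, draw]
RT 90: heading 0 -> 270
Final: pos=(15,-7), heading=270, 4 segment(s) drawn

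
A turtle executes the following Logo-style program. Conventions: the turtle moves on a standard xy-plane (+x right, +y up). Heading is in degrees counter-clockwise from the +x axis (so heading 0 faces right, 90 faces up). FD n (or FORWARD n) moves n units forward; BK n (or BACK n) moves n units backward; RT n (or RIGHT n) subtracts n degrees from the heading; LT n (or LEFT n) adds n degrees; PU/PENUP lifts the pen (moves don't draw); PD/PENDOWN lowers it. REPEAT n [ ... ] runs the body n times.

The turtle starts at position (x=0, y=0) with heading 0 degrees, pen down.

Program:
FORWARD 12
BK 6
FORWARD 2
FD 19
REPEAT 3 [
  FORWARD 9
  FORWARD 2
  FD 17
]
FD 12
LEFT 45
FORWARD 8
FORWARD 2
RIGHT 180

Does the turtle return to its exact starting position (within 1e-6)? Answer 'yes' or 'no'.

Answer: no

Derivation:
Executing turtle program step by step:
Start: pos=(0,0), heading=0, pen down
FD 12: (0,0) -> (12,0) [heading=0, draw]
BK 6: (12,0) -> (6,0) [heading=0, draw]
FD 2: (6,0) -> (8,0) [heading=0, draw]
FD 19: (8,0) -> (27,0) [heading=0, draw]
REPEAT 3 [
  -- iteration 1/3 --
  FD 9: (27,0) -> (36,0) [heading=0, draw]
  FD 2: (36,0) -> (38,0) [heading=0, draw]
  FD 17: (38,0) -> (55,0) [heading=0, draw]
  -- iteration 2/3 --
  FD 9: (55,0) -> (64,0) [heading=0, draw]
  FD 2: (64,0) -> (66,0) [heading=0, draw]
  FD 17: (66,0) -> (83,0) [heading=0, draw]
  -- iteration 3/3 --
  FD 9: (83,0) -> (92,0) [heading=0, draw]
  FD 2: (92,0) -> (94,0) [heading=0, draw]
  FD 17: (94,0) -> (111,0) [heading=0, draw]
]
FD 12: (111,0) -> (123,0) [heading=0, draw]
LT 45: heading 0 -> 45
FD 8: (123,0) -> (128.657,5.657) [heading=45, draw]
FD 2: (128.657,5.657) -> (130.071,7.071) [heading=45, draw]
RT 180: heading 45 -> 225
Final: pos=(130.071,7.071), heading=225, 16 segment(s) drawn

Start position: (0, 0)
Final position: (130.071, 7.071)
Distance = 130.263; >= 1e-6 -> NOT closed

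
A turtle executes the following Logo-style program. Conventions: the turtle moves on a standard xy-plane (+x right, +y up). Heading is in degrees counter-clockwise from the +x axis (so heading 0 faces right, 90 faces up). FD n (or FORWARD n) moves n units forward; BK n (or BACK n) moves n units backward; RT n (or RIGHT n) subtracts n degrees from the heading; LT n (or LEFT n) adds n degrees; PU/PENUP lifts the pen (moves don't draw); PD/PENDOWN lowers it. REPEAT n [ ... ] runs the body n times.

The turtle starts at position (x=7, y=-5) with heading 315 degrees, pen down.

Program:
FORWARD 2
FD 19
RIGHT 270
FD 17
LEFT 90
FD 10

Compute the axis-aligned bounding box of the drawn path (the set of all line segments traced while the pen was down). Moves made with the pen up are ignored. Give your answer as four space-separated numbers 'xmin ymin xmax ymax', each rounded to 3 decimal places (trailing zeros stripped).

Answer: 7 -19.849 33.87 -0.757

Derivation:
Executing turtle program step by step:
Start: pos=(7,-5), heading=315, pen down
FD 2: (7,-5) -> (8.414,-6.414) [heading=315, draw]
FD 19: (8.414,-6.414) -> (21.849,-19.849) [heading=315, draw]
RT 270: heading 315 -> 45
FD 17: (21.849,-19.849) -> (33.87,-7.828) [heading=45, draw]
LT 90: heading 45 -> 135
FD 10: (33.87,-7.828) -> (26.799,-0.757) [heading=135, draw]
Final: pos=(26.799,-0.757), heading=135, 4 segment(s) drawn

Segment endpoints: x in {7, 8.414, 21.849, 26.799, 33.87}, y in {-19.849, -7.828, -6.414, -5, -0.757}
xmin=7, ymin=-19.849, xmax=33.87, ymax=-0.757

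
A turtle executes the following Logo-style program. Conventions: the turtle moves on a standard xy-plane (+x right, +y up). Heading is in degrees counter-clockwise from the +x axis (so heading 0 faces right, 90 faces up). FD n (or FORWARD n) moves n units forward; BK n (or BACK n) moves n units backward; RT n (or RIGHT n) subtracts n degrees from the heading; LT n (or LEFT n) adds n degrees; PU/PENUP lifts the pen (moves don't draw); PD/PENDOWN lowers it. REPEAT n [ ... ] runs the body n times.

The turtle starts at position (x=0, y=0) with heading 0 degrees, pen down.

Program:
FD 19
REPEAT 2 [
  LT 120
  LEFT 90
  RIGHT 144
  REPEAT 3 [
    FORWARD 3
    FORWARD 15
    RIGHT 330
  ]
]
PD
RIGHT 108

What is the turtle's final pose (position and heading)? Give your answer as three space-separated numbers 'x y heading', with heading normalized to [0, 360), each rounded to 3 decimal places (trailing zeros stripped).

Executing turtle program step by step:
Start: pos=(0,0), heading=0, pen down
FD 19: (0,0) -> (19,0) [heading=0, draw]
REPEAT 2 [
  -- iteration 1/2 --
  LT 120: heading 0 -> 120
  LT 90: heading 120 -> 210
  RT 144: heading 210 -> 66
  REPEAT 3 [
    -- iteration 1/3 --
    FD 3: (19,0) -> (20.22,2.741) [heading=66, draw]
    FD 15: (20.22,2.741) -> (26.321,16.444) [heading=66, draw]
    RT 330: heading 66 -> 96
    -- iteration 2/3 --
    FD 3: (26.321,16.444) -> (26.008,19.427) [heading=96, draw]
    FD 15: (26.008,19.427) -> (24.44,34.345) [heading=96, draw]
    RT 330: heading 96 -> 126
    -- iteration 3/3 --
    FD 3: (24.44,34.345) -> (22.676,36.772) [heading=126, draw]
    FD 15: (22.676,36.772) -> (13.86,48.908) [heading=126, draw]
    RT 330: heading 126 -> 156
  ]
  -- iteration 2/2 --
  LT 120: heading 156 -> 276
  LT 90: heading 276 -> 6
  RT 144: heading 6 -> 222
  REPEAT 3 [
    -- iteration 1/3 --
    FD 3: (13.86,48.908) -> (11.63,46.9) [heading=222, draw]
    FD 15: (11.63,46.9) -> (0.483,36.863) [heading=222, draw]
    RT 330: heading 222 -> 252
    -- iteration 2/3 --
    FD 3: (0.483,36.863) -> (-0.444,34.01) [heading=252, draw]
    FD 15: (-0.444,34.01) -> (-5.079,19.744) [heading=252, draw]
    RT 330: heading 252 -> 282
    -- iteration 3/3 --
    FD 3: (-5.079,19.744) -> (-4.456,16.81) [heading=282, draw]
    FD 15: (-4.456,16.81) -> (-1.337,2.137) [heading=282, draw]
    RT 330: heading 282 -> 312
  ]
]
PD: pen down
RT 108: heading 312 -> 204
Final: pos=(-1.337,2.137), heading=204, 13 segment(s) drawn

Answer: -1.337 2.137 204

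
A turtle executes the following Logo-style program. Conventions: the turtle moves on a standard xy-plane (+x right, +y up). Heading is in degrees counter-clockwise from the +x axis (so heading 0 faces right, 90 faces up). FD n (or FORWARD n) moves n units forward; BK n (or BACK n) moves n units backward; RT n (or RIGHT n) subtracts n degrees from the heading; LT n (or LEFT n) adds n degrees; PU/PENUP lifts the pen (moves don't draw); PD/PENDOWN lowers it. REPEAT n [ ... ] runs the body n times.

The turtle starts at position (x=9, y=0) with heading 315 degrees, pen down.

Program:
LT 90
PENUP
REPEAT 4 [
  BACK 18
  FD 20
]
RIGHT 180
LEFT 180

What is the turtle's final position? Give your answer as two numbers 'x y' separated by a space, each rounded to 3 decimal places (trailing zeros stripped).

Executing turtle program step by step:
Start: pos=(9,0), heading=315, pen down
LT 90: heading 315 -> 45
PU: pen up
REPEAT 4 [
  -- iteration 1/4 --
  BK 18: (9,0) -> (-3.728,-12.728) [heading=45, move]
  FD 20: (-3.728,-12.728) -> (10.414,1.414) [heading=45, move]
  -- iteration 2/4 --
  BK 18: (10.414,1.414) -> (-2.314,-11.314) [heading=45, move]
  FD 20: (-2.314,-11.314) -> (11.828,2.828) [heading=45, move]
  -- iteration 3/4 --
  BK 18: (11.828,2.828) -> (-0.899,-9.899) [heading=45, move]
  FD 20: (-0.899,-9.899) -> (13.243,4.243) [heading=45, move]
  -- iteration 4/4 --
  BK 18: (13.243,4.243) -> (0.515,-8.485) [heading=45, move]
  FD 20: (0.515,-8.485) -> (14.657,5.657) [heading=45, move]
]
RT 180: heading 45 -> 225
LT 180: heading 225 -> 45
Final: pos=(14.657,5.657), heading=45, 0 segment(s) drawn

Answer: 14.657 5.657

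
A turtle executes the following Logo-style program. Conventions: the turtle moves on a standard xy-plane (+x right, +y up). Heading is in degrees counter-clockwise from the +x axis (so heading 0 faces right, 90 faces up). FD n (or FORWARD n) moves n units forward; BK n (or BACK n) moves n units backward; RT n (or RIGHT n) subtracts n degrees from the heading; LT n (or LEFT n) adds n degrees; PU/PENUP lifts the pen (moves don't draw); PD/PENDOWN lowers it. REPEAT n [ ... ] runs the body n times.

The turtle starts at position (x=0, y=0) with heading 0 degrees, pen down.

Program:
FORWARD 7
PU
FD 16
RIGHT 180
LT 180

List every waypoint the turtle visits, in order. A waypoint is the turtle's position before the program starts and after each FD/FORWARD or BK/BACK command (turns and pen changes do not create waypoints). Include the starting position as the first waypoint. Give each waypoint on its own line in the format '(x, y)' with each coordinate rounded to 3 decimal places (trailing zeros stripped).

Executing turtle program step by step:
Start: pos=(0,0), heading=0, pen down
FD 7: (0,0) -> (7,0) [heading=0, draw]
PU: pen up
FD 16: (7,0) -> (23,0) [heading=0, move]
RT 180: heading 0 -> 180
LT 180: heading 180 -> 0
Final: pos=(23,0), heading=0, 1 segment(s) drawn
Waypoints (3 total):
(0, 0)
(7, 0)
(23, 0)

Answer: (0, 0)
(7, 0)
(23, 0)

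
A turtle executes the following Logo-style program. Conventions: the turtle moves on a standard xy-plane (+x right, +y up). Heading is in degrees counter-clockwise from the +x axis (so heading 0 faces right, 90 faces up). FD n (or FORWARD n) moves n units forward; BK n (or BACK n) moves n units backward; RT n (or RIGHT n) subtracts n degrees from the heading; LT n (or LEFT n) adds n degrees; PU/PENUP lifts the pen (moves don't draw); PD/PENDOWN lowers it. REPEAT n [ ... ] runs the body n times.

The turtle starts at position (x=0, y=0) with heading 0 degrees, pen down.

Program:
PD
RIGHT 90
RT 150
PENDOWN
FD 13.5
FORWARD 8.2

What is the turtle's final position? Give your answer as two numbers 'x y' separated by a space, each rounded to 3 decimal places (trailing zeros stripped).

Answer: -10.85 18.793

Derivation:
Executing turtle program step by step:
Start: pos=(0,0), heading=0, pen down
PD: pen down
RT 90: heading 0 -> 270
RT 150: heading 270 -> 120
PD: pen down
FD 13.5: (0,0) -> (-6.75,11.691) [heading=120, draw]
FD 8.2: (-6.75,11.691) -> (-10.85,18.793) [heading=120, draw]
Final: pos=(-10.85,18.793), heading=120, 2 segment(s) drawn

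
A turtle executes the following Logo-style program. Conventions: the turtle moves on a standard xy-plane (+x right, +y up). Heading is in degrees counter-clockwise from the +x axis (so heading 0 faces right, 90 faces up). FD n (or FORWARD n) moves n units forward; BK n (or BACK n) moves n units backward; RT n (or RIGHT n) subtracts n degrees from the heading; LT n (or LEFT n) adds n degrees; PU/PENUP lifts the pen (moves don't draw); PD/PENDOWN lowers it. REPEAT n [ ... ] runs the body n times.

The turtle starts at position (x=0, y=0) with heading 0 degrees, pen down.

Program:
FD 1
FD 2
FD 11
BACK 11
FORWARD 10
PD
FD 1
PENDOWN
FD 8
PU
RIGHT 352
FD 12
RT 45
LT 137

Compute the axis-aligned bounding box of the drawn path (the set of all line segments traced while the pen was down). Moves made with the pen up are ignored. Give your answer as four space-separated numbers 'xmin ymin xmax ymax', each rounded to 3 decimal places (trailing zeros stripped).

Executing turtle program step by step:
Start: pos=(0,0), heading=0, pen down
FD 1: (0,0) -> (1,0) [heading=0, draw]
FD 2: (1,0) -> (3,0) [heading=0, draw]
FD 11: (3,0) -> (14,0) [heading=0, draw]
BK 11: (14,0) -> (3,0) [heading=0, draw]
FD 10: (3,0) -> (13,0) [heading=0, draw]
PD: pen down
FD 1: (13,0) -> (14,0) [heading=0, draw]
PD: pen down
FD 8: (14,0) -> (22,0) [heading=0, draw]
PU: pen up
RT 352: heading 0 -> 8
FD 12: (22,0) -> (33.883,1.67) [heading=8, move]
RT 45: heading 8 -> 323
LT 137: heading 323 -> 100
Final: pos=(33.883,1.67), heading=100, 7 segment(s) drawn

Segment endpoints: x in {0, 1, 3, 13, 14, 22}, y in {0}
xmin=0, ymin=0, xmax=22, ymax=0

Answer: 0 0 22 0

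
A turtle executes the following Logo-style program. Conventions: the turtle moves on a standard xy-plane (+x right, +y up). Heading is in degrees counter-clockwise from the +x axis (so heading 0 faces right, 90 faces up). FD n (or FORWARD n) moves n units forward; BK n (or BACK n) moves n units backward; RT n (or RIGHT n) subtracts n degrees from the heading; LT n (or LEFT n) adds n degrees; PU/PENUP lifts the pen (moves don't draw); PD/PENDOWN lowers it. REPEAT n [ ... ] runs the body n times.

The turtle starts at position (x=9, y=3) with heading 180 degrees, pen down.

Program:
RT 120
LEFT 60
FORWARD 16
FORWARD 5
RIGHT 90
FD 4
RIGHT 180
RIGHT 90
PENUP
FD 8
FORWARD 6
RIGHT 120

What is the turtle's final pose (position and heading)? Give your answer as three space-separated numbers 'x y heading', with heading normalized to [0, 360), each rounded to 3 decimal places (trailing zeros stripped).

Answer: -5.036 35.311 0

Derivation:
Executing turtle program step by step:
Start: pos=(9,3), heading=180, pen down
RT 120: heading 180 -> 60
LT 60: heading 60 -> 120
FD 16: (9,3) -> (1,16.856) [heading=120, draw]
FD 5: (1,16.856) -> (-1.5,21.187) [heading=120, draw]
RT 90: heading 120 -> 30
FD 4: (-1.5,21.187) -> (1.964,23.187) [heading=30, draw]
RT 180: heading 30 -> 210
RT 90: heading 210 -> 120
PU: pen up
FD 8: (1.964,23.187) -> (-2.036,30.115) [heading=120, move]
FD 6: (-2.036,30.115) -> (-5.036,35.311) [heading=120, move]
RT 120: heading 120 -> 0
Final: pos=(-5.036,35.311), heading=0, 3 segment(s) drawn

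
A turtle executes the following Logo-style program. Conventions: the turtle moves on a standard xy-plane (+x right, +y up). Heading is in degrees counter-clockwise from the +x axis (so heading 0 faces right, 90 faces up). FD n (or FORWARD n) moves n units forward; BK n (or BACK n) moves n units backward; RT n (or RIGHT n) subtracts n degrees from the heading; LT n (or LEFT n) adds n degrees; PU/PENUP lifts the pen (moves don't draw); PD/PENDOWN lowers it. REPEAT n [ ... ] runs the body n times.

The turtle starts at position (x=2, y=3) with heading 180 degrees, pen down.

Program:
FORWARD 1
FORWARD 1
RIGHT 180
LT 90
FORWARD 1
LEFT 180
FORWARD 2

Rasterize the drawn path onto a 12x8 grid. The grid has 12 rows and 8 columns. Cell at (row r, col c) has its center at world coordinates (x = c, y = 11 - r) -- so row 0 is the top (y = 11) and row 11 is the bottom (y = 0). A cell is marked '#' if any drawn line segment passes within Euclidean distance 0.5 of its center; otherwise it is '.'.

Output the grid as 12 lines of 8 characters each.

Answer: ........
........
........
........
........
........
........
#.......
###.....
#.......
........
........

Derivation:
Segment 0: (2,3) -> (1,3)
Segment 1: (1,3) -> (0,3)
Segment 2: (0,3) -> (0,4)
Segment 3: (0,4) -> (-0,2)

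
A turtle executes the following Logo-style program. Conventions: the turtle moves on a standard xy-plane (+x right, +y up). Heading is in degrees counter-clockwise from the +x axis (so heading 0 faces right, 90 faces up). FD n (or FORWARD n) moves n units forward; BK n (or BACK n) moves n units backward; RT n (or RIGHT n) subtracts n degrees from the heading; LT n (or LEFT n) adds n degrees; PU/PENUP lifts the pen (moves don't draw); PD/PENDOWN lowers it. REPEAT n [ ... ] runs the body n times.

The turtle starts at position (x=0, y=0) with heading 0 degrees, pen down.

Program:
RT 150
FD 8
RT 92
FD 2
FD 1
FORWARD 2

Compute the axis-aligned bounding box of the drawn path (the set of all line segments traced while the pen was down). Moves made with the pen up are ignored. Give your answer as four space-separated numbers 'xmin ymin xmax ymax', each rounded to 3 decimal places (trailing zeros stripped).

Answer: -9.276 -4 0 0.415

Derivation:
Executing turtle program step by step:
Start: pos=(0,0), heading=0, pen down
RT 150: heading 0 -> 210
FD 8: (0,0) -> (-6.928,-4) [heading=210, draw]
RT 92: heading 210 -> 118
FD 2: (-6.928,-4) -> (-7.867,-2.234) [heading=118, draw]
FD 1: (-7.867,-2.234) -> (-8.337,-1.351) [heading=118, draw]
FD 2: (-8.337,-1.351) -> (-9.276,0.415) [heading=118, draw]
Final: pos=(-9.276,0.415), heading=118, 4 segment(s) drawn

Segment endpoints: x in {-9.276, -8.337, -7.867, -6.928, 0}, y in {-4, -2.234, -1.351, 0, 0.415}
xmin=-9.276, ymin=-4, xmax=0, ymax=0.415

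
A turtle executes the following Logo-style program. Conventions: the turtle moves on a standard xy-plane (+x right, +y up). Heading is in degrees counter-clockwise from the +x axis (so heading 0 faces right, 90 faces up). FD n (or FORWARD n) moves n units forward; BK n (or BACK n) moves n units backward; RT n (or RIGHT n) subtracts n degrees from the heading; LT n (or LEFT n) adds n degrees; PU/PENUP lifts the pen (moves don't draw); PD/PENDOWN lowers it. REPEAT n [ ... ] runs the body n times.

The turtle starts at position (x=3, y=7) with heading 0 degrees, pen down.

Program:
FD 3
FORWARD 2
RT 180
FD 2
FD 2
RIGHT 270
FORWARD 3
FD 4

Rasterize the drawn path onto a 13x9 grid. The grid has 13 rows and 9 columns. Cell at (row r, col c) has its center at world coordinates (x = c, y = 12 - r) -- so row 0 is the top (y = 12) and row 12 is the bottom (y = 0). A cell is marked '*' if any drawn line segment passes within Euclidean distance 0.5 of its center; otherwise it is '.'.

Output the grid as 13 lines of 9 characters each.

Segment 0: (3,7) -> (6,7)
Segment 1: (6,7) -> (8,7)
Segment 2: (8,7) -> (6,7)
Segment 3: (6,7) -> (4,7)
Segment 4: (4,7) -> (4,4)
Segment 5: (4,4) -> (4,0)

Answer: .........
.........
.........
.........
.........
...******
....*....
....*....
....*....
....*....
....*....
....*....
....*....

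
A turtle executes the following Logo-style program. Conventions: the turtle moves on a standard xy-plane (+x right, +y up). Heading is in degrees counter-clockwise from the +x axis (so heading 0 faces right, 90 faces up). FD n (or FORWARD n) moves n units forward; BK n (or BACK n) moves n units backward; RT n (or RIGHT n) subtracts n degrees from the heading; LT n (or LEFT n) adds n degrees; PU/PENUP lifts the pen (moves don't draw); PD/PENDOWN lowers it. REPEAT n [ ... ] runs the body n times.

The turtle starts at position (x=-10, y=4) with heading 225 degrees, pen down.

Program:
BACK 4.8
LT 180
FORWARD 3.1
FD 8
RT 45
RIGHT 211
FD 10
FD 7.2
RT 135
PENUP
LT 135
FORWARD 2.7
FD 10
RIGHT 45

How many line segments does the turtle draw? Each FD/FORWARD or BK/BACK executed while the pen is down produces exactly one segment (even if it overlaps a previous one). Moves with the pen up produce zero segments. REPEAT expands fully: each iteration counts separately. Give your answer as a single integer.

Executing turtle program step by step:
Start: pos=(-10,4), heading=225, pen down
BK 4.8: (-10,4) -> (-6.606,7.394) [heading=225, draw]
LT 180: heading 225 -> 45
FD 3.1: (-6.606,7.394) -> (-4.414,9.586) [heading=45, draw]
FD 8: (-4.414,9.586) -> (1.243,15.243) [heading=45, draw]
RT 45: heading 45 -> 0
RT 211: heading 0 -> 149
FD 10: (1.243,15.243) -> (-7.329,20.393) [heading=149, draw]
FD 7.2: (-7.329,20.393) -> (-13.5,24.102) [heading=149, draw]
RT 135: heading 149 -> 14
PU: pen up
LT 135: heading 14 -> 149
FD 2.7: (-13.5,24.102) -> (-15.815,25.492) [heading=149, move]
FD 10: (-15.815,25.492) -> (-24.386,30.643) [heading=149, move]
RT 45: heading 149 -> 104
Final: pos=(-24.386,30.643), heading=104, 5 segment(s) drawn
Segments drawn: 5

Answer: 5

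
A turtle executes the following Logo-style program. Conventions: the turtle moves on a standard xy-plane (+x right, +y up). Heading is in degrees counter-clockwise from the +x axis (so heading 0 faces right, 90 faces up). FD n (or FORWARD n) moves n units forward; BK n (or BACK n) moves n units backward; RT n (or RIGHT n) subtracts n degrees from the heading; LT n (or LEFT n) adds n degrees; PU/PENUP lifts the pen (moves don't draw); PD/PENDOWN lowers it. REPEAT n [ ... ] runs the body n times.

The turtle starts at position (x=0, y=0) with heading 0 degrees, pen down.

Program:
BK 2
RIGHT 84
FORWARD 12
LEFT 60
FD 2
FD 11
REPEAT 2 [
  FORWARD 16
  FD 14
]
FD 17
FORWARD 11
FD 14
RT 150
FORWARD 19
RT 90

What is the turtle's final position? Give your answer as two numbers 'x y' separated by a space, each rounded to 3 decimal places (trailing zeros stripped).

Answer: 85.416 -60.695

Derivation:
Executing turtle program step by step:
Start: pos=(0,0), heading=0, pen down
BK 2: (0,0) -> (-2,0) [heading=0, draw]
RT 84: heading 0 -> 276
FD 12: (-2,0) -> (-0.746,-11.934) [heading=276, draw]
LT 60: heading 276 -> 336
FD 2: (-0.746,-11.934) -> (1.081,-12.748) [heading=336, draw]
FD 11: (1.081,-12.748) -> (11.13,-17.222) [heading=336, draw]
REPEAT 2 [
  -- iteration 1/2 --
  FD 16: (11.13,-17.222) -> (25.747,-23.73) [heading=336, draw]
  FD 14: (25.747,-23.73) -> (38.537,-29.424) [heading=336, draw]
  -- iteration 2/2 --
  FD 16: (38.537,-29.424) -> (53.154,-35.932) [heading=336, draw]
  FD 14: (53.154,-35.932) -> (65.943,-41.626) [heading=336, draw]
]
FD 17: (65.943,-41.626) -> (81.473,-48.541) [heading=336, draw]
FD 11: (81.473,-48.541) -> (91.522,-53.015) [heading=336, draw]
FD 14: (91.522,-53.015) -> (104.312,-58.709) [heading=336, draw]
RT 150: heading 336 -> 186
FD 19: (104.312,-58.709) -> (85.416,-60.695) [heading=186, draw]
RT 90: heading 186 -> 96
Final: pos=(85.416,-60.695), heading=96, 12 segment(s) drawn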